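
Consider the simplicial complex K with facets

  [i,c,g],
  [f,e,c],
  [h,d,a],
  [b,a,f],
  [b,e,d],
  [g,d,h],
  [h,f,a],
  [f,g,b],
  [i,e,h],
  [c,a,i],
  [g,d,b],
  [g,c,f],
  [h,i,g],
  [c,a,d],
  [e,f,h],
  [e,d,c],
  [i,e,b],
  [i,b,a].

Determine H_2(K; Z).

H_2 = Z.

Order the vertices as a < b < c < d < e < f < g < h < i. Listing each simplex with vertices in this order, K has dimension 2 with simplices:

  0-simplices (9): a, b, c, d, e, f, g, h, i
  1-simplices (27): ab, ac, ad, af, ah, ai, bd, be, bf, bg, bi, cd, ce, cf, cg, ci, de, dg, dh, ef, eh, ei, fg, fh, gh, gi, hi
  2-simplices (18): abf, abi, acd, aci, adh, afh, bde, bdg, bei, bfg, cde, cef, cfg, cgi, dgh, efh, ehi, ghi

giving chain groups C_0 ≅ Z^9, C_1 ≅ Z^27, C_2 ≅ Z^18.

Boundary ∂_1: C_1 → C_0 is given by ∂[p,q] = [q] − [p]. For instance
  ∂hi = i − h.
As a 9×27 matrix over Z this has rank 8, with invariant factors (1,1,1,1,1,1,1,1).

Boundary ∂_2: C_2 → C_1 acts by ∂[p,q,r] = [q,r] − [p,r] + [p,q]. For instance
  ∂ghi = hi − gi + gh,
  ∂abf = bf − af + ab.
The resulting 27×18 matrix has rank 17, and its Smith normal form has invariant factors (1,1,1,1,1,1,1,1,1,1,1,1,1,1,1,1,1).

From H_k ≅ ker(∂_k) / im(∂_{k+1}) we obtain:

  H_2: rank ker ∂_2 − rank ∂_3 = (18 − 17) − 0 = 1, and there is no ∂_3, so H_2 ≅ Z.

(K is a triangulation of the torus T^2.)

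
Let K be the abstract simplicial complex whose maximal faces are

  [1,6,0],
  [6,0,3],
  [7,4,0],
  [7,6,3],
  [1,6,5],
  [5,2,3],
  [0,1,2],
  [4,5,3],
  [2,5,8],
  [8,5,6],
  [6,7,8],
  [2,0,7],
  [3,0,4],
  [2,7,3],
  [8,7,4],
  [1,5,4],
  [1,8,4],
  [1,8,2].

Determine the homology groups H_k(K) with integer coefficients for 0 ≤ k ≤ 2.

We work with the vertex ordering 0 < 1 < 2 < 3 < 4 < 5 < 6 < 7 < 8. The simplices of K, each written with vertices in increasing order, are:

  0-simplices (9): [0], [1], [2], [3], [4], [5], [6], [7], [8]
  1-simplices (27): (27 of them)
  2-simplices (18): [0,1,2], [0,1,6], [0,2,7], [0,3,4], [0,3,6], [0,4,7], [1,2,8], [1,4,5], [1,4,8], [1,5,6], [2,3,5], [2,3,7], [2,5,8], [3,4,5], [3,6,7], [4,7,8], [5,6,8], [6,7,8]

so the chain groups are C_0 ≅ Z^9, C_1 ≅ Z^27, C_2 ≅ Z^18.

∂_1: C_1 → C_0 maps an edge to its endpoints' difference, ∂[p,q] = q − p. For instance
  ∂[0,1] = [1] − [0].
This gives a 9×27 integer matrix of rank 8; reducing to Smith normal form yields diagonal entries (1,1,1,1,1,1,1,1).

∂_2: C_2 → C_1 acts by ∂[p,q,r] = [q,r] − [p,r] + [p,q]. For instance
  ∂[4,7,8] = [7,8] − [4,8] + [4,7],
  ∂[0,3,6] = [3,6] − [0,6] + [0,3].
As a 27×18 matrix over Z this has rank 18, with invariant factors (1,1,1,1,1,1,1,1,1,1,1,1,1,1,1,1,1,2).

Now H_k = ker ∂_k / im ∂_{k+1}, so:

  H_0: rank C_0 − rank ∂_1 = 9 − 8 = 1, and the invariant factors of ∂_1 are all 1, so H_0 ≅ Z.
  H_1: rank ker ∂_1 − rank ∂_2 = (27 − 8) − 18 = 1, and ∂_2 has invariant factor 2 > 1, so H_1 ≅ Z ⊕ Z/2Z.
  H_2: rank ker ∂_2 − rank ∂_3 = (18 − 18) − 0 = 0, and there is no ∂_3, so H_2 ≅ 0.

As a check, the Euler characteristic is 9 − 27 + 18 = 0, which agrees with 1 − 1 + 0 = 0.

H_0 ≅ Z,  H_1 ≅ Z ⊕ Z/2Z,  H_2 = 0.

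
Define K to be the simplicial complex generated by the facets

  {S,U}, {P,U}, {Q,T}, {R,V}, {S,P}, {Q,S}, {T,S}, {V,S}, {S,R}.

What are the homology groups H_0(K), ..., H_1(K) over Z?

H_0 ≅ Z,  H_1 ≅ Z^3.

We work with the vertex ordering P < Q < R < S < T < U < V. The simplices of K, each written with vertices in increasing order, are:

  0-simplices (7): P, Q, R, S, T, U, V
  1-simplices (9): PS, PU, QS, QT, RS, RV, ST, SU, SV

so the chain groups are C_0 ≅ Z^7, C_1 ≅ Z^9.

Boundary ∂_1: C_1 → C_0 maps an edge to its endpoints' difference, ∂[p,q] = q − p. For instance
  ∂QS = S − Q.
This gives a 7×9 integer matrix of rank 6; reducing to Smith normal form yields diagonal entries (1,1,1,1,1,1).

Now H_k = ker ∂_k / im ∂_{k+1}, so:

  H_0: rank C_0 − rank ∂_1 = 7 − 6 = 1, and the invariant factors of ∂_1 are all 1, so H_0 ≅ Z.
  H_1: rank ker ∂_1 − rank ∂_2 = (9 − 6) − 0 = 3, and there is no ∂_2, so H_1 ≅ Z^3.

As a check, the Euler characteristic is 7 − 9 = -2, which agrees with 1 − 3 = -2.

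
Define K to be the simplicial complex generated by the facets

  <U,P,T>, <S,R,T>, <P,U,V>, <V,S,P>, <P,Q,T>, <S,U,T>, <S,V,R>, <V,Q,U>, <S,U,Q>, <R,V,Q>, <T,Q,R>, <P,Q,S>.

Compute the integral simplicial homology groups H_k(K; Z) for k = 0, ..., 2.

H_0 ≅ Z,  H_1 ≅ Z/2,  H_2 = 0.

Fix the vertex order P < Q < R < S < T < U < V and write every simplex with vertices in increasing order. Then dim K = 2 and the simplices of K are:

  0-simplices (7): P, Q, R, S, T, U, V
  1-simplices (18): PQ, PS, PT, PU, PV, QR, QS, QT, QU, QV, RS, RT, RV, ST, SU, SV, TU, UV
  2-simplices (12): PQS, PQT, PSV, PTU, PUV, QRT, QRV, QSU, QUV, RST, RSV, STU

giving chain groups C_0 ≅ Z^7, C_1 ≅ Z^18, C_2 ≅ Z^12.

Boundary ∂_1: C_1 → C_0 maps an edge to its endpoints' difference, ∂[p,q] = q − p.
As a 7×18 matrix over Z this has rank 6, with invariant factors (1,1,1,1,1,1).

∂_2: C_2 → C_1 acts by ∂[p,q,r] = [q,r] − [p,r] + [p,q]. For instance
  ∂PSV = SV − PV + PS,
  ∂PTU = TU − PU + PT.
The resulting 18×12 matrix has rank 12, and its Smith normal form has invariant factors (1,1,1,1,1,1,1,1,1,1,1,2).

Now H_k = ker ∂_k / im ∂_{k+1}, so:

  H_0: rank C_0 − rank ∂_1 = 7 − 6 = 1, and the invariant factors of ∂_1 are all 1, so H_0 = Z.
  H_1: rank ker ∂_1 − rank ∂_2 = (18 − 6) − 12 = 0, and ∂_2 has invariant factor 2 > 1, so H_1 = Z/2.
  H_2: rank ker ∂_2 − rank ∂_3 = (12 − 12) − 0 = 0, and there is no ∂_3, so H_2 = 0.

As a check, the Euler characteristic is 7 − 18 + 12 = 1, which agrees with 1 − 0 + 0 = 1.
(K is a triangulation of the real projective plane RP^2.)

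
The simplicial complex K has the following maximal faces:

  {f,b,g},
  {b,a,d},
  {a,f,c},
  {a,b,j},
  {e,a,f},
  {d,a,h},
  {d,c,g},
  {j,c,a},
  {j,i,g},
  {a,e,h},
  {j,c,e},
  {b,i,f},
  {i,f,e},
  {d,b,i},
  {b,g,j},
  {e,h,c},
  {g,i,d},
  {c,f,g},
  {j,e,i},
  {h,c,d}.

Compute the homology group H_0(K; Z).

H_0 ≅ Z.

We work with the vertex ordering a < b < c < d < e < f < g < h < i < j. The simplices of K, each written with vertices in increasing order, are:

  0-simplices (10): a, b, c, d, e, f, g, h, i, j
  1-simplices (30): ab, ac, ad, ae, af, ah, aj, bd, bf, bg, bi, bj, cd, ce, cf, cg, ch, cj, dg, dh, di, ef, eh, ei, ej, fg, fi, gi, gj, ij
  2-simplices (20): abd, abj, acf, acj, adh, aef, aeh, bdi, bfg, bfi, bgj, cdg, cdh, ceh, cej, cfg, dgi, efi, eij, gij

Hence C_0 ≅ Z^10, C_1 ≅ Z^30, C_2 ≅ Z^20.

∂_1: C_1 → C_0 maps an edge to its endpoints' difference, ∂[p,q] = q − p.
The resulting 10×30 matrix has rank 9, and its Smith normal form has invariant factors (1,1,1,1,1,1,1,1,1).

The boundary map ∂_2: C_2 → C_1 sends each 2-simplex [p,q,r] to [q,r] − [p,r] + [p,q]. For instance
  ∂aeh = eh − ah + ae,
  ∂eij = ij − ej + ei.
As a 30×20 matrix over Z this has rank 20, with invariant factors (1,1,1,1,1,1,1,1,1,1,1,1,1,1,1,1,1,1,1,2).

From H_k ≅ ker(∂_k) / im(∂_{k+1}) we obtain:

  H_0: rank C_0 − rank ∂_1 = 10 − 9 = 1, and the invariant factors of ∂_1 are all 1, so H_0 ≅ Z.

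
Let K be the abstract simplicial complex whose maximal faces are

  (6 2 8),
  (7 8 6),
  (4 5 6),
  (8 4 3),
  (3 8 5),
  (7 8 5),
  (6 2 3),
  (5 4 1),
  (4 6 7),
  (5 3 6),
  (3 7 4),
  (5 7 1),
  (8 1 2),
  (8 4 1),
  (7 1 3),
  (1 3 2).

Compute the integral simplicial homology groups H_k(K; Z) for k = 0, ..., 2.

We work with the vertex ordering 1 < 2 < 3 < 4 < 5 < 6 < 7 < 8. The simplices of K, each written with vertices in increasing order, are:

  0-simplices (8): [1], [2], [3], [4], [5], [6], [7], [8]
  1-simplices (24): (24 of them)
  2-simplices (16): [1,2,3], [1,2,8], [1,3,7], [1,4,5], [1,4,8], [1,5,7], [2,3,6], [2,6,8], [3,4,7], [3,4,8], [3,5,6], [3,5,8], [4,5,6], [4,6,7], [5,7,8], [6,7,8]

Hence C_0 ≅ Z^8, C_1 ≅ Z^24, C_2 ≅ Z^16.

The boundary map ∂_1: C_1 → C_0 maps an edge to its endpoints' difference, ∂[p,q] = q − p. For instance
  ∂[1,3] = [3] − [1].
This gives a 8×24 integer matrix of rank 7; reducing to Smith normal form yields diagonal entries (1,1,1,1,1,1,1).

The boundary map ∂_2: C_2 → C_1 sends each 2-simplex [p,q,r] to [q,r] − [p,r] + [p,q]. For instance
  ∂[1,3,7] = [3,7] − [1,7] + [1,3],
  ∂[1,5,7] = [5,7] − [1,7] + [1,5].
This gives a 24×16 integer matrix of rank 15; reducing to Smith normal form yields diagonal entries (1,1,1,1,1,1,1,1,1,1,1,1,1,1,1).

From H_k ≅ ker(∂_k) / im(∂_{k+1}) we obtain:

  H_0: rank C_0 − rank ∂_1 = 8 − 7 = 1, and the invariant factors of ∂_1 are all 1, so H_0 ≅ Z.
  H_1: rank ker ∂_1 − rank ∂_2 = (24 − 7) − 15 = 2, and the invariant factors of ∂_2 are all 1, so H_1 ≅ Z^2.
  H_2: rank ker ∂_2 − rank ∂_3 = (16 − 15) − 0 = 1, and there is no ∂_3, so H_2 ≅ Z.

(K is a triangulation of the torus T^2.)

H_0 = Z,  H_1 = Z^2,  H_2 = Z.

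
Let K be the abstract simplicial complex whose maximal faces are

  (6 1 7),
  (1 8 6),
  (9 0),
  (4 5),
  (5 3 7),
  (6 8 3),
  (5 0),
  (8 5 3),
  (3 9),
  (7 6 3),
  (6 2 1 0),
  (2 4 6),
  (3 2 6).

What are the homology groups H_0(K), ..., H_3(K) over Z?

H_0 = Z,  H_1 = Z^3,  H_2 = 0,  H_3 = 0.

K has 10 vertices, 23 edges, 12 triangles, 1 3-simplex.
rank ∂_0 = 0, rank ∂_1 = 9 ⇒ b_0 = 10 − 0 − 9 = 1; all invariant factors of ∂_1 are 1 so no torsion. So H_0 ≅ Z.
rank ∂_1 = 9, rank ∂_2 = 11 ⇒ b_1 = 23 − 9 − 11 = 3; all invariant factors of ∂_2 are 1 so no torsion. So H_1 ≅ Z^3.
rank ∂_2 = 11, rank ∂_3 = 1 ⇒ b_2 = 12 − 11 − 1 = 0; all invariant factors of ∂_3 are 1 so no torsion. So H_2 ≅ 0.
rank ∂_3 = 1, rank ∂_4 = 0 ⇒ b_3 = 1 − 1 − 0 = 0. So H_3 ≅ 0.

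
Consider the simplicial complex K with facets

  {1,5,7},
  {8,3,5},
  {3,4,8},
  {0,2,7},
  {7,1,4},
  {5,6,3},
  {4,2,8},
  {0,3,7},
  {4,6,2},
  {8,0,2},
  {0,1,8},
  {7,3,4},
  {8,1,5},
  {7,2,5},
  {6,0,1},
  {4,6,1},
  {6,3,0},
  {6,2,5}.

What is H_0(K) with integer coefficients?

We work with the vertex ordering 0 < 1 < 2 < 3 < 4 < 5 < 6 < 7 < 8. The simplices of K, each written with vertices in increasing order, are:

  0-simplices (9): [0], [1], [2], [3], [4], [5], [6], [7], [8]
  1-simplices (27): (27 of them)
  2-simplices (18): [0,1,6], [0,1,8], [0,2,7], [0,2,8], [0,3,6], [0,3,7], [1,4,6], [1,4,7], [1,5,7], [1,5,8], [2,4,6], [2,4,8], [2,5,6], [2,5,7], [3,4,7], [3,4,8], [3,5,6], [3,5,8]

so the chain groups are C_0 ≅ Z^9, C_1 ≅ Z^27, C_2 ≅ Z^18.

∂_1: C_1 → C_0 maps an edge to its endpoints' difference, ∂[p,q] = q − p. For instance
  ∂[5,6] = [6] − [5].
The 9×27 boundary matrix has rank 8 and Smith normal form diag(1,1,1,1,1,1,1,1).

The boundary map ∂_2: C_2 → C_1 maps a triangle to the signed sum of its edges. For instance
  ∂[0,2,7] = [2,7] − [0,7] + [0,2],
  ∂[1,4,7] = [4,7] − [1,7] + [1,4].
This gives a 27×18 integer matrix of rank 17; reducing to Smith normal form yields diagonal entries (1,1,1,1,1,1,1,1,1,1,1,1,1,1,1,1,1).

Reading off H_k = ker ∂_k / im ∂_{k+1}:

  H_0: rank C_0 − rank ∂_1 = 9 − 8 = 1, and the invariant factors of ∂_1 are all 1, so H_0 = Z.

(K is a triangulation of the torus T^2.)

H_0 = Z.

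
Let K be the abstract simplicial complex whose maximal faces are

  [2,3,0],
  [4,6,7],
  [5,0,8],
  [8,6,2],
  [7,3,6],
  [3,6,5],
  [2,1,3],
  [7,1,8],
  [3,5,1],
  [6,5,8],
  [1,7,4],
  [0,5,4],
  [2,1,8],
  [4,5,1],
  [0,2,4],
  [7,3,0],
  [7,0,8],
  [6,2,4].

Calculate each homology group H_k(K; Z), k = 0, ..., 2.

H_0 = Z,  H_1 = Z^2,  H_2 = Z.

Fix the vertex order 0 < 1 < 2 < 3 < 4 < 5 < 6 < 7 < 8 and write every simplex with vertices in increasing order. Then dim K = 2 and the simplices of K are:

  0-simplices (9): [0], [1], [2], [3], [4], [5], [6], [7], [8]
  1-simplices (27): (27 of them)
  2-simplices (18): [0,2,3], [0,2,4], [0,3,7], [0,4,5], [0,5,8], [0,7,8], [1,2,3], [1,2,8], [1,3,5], [1,4,5], [1,4,7], [1,7,8], [2,4,6], [2,6,8], [3,5,6], [3,6,7], [4,6,7], [5,6,8]

giving chain groups C_0 ≅ Z^9, C_1 ≅ Z^27, C_2 ≅ Z^18.

Boundary ∂_1: C_1 → C_0 sends each edge [p,q] (with p < q) to q − p.
As a 9×27 matrix over Z this has rank 8, with invariant factors (1,1,1,1,1,1,1,1).

Boundary ∂_2: C_2 → C_1 acts by ∂[p,q,r] = [q,r] − [p,r] + [p,q]. For instance
  ∂[0,5,8] = [5,8] − [0,8] + [0,5],
  ∂[0,2,4] = [2,4] − [0,4] + [0,2].
The resulting 27×18 matrix has rank 17, and its Smith normal form has invariant factors (1,1,1,1,1,1,1,1,1,1,1,1,1,1,1,1,1).

Now H_k = ker ∂_k / im ∂_{k+1}, so:

  H_0: rank C_0 − rank ∂_1 = 9 − 8 = 1, and the invariant factors of ∂_1 are all 1, so H_0 ≅ Z.
  H_1: rank ker ∂_1 − rank ∂_2 = (27 − 8) − 17 = 2, and the invariant factors of ∂_2 are all 1, so H_1 ≅ Z^2.
  H_2: rank ker ∂_2 − rank ∂_3 = (18 − 17) − 0 = 1, and there is no ∂_3, so H_2 ≅ Z.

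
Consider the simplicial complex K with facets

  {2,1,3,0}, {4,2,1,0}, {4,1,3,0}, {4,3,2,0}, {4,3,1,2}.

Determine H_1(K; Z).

H_1 = 0.

Order the vertices as 0 < 1 < 2 < 3 < 4. Listing each simplex with vertices in this order, K has dimension 3 with simplices:

  0-simplices (5): [0], [1], [2], [3], [4]
  1-simplices (10): [0,1], [0,2], [0,3], [0,4], [1,2], [1,3], [1,4], [2,3], [2,4], [3,4]
  2-simplices (10): [0,1,2], [0,1,3], [0,1,4], [0,2,3], [0,2,4], [0,3,4], [1,2,3], [1,2,4], [1,3,4], [2,3,4]
  3-simplices (5): [0,1,2,3], [0,1,2,4], [0,1,3,4], [0,2,3,4], [1,2,3,4]

so the chain groups are C_0 ≅ Z^5, C_1 ≅ Z^10, C_2 ≅ Z^10, C_3 ≅ Z^5.

∂_1: C_1 → C_0 sends each edge [p,q] (with p < q) to q − p. For instance
  ∂[1,2] = [2] − [1].
As a 5×10 matrix over Z this has rank 4, with invariant factors (1,1,1,1).

Boundary ∂_2: C_2 → C_1 acts by ∂[p,q,r] = [q,r] − [p,r] + [p,q]. For instance
  ∂[0,1,3] = [1,3] − [0,3] + [0,1],
  ∂[0,1,4] = [1,4] − [0,4] + [0,1].
This gives a 10×10 integer matrix of rank 6; reducing to Smith normal form yields diagonal entries (1,1,1,1,1,1).

Boundary ∂_3: C_3 → C_2 sends each 3-simplex σ to the alternating sum Σ_i (−1)^i (σ with its i-th vertex removed). For instance
  ∂[1,2,3,4] = [2,3,4] − [1,3,4] + [1,2,4] − [1,2,3],
  ∂[0,1,3,4] = [1,3,4] − [0,3,4] + [0,1,4] − [0,1,3].
This gives a 10×5 integer matrix of rank 4; reducing to Smith normal form yields diagonal entries (1,1,1,1).

Computing H_k = (kernel of ∂_k) / (image of ∂_{k+1}):

  H_1: rank ker ∂_1 − rank ∂_2 = (10 − 4) − 6 = 0, and the invariant factors of ∂_2 are all 1, so H_1 ≅ 0.

(K is a triangulation of the 3-sphere S^3.)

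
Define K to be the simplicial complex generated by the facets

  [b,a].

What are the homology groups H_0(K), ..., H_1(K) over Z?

Order the vertices as a < b. Listing each simplex with vertices in this order, K has dimension 1 with simplices:

  0-simplices (2): a, b
  1-simplices (1): ab

so the chain groups are C_0 ≅ Z^2, C_1 ≅ Z^1.

The boundary map ∂_1: C_1 → C_0 is given by ∂[p,q] = [q] − [p]. For instance
  ∂ab = b − a.
This gives a 2×1 integer matrix of rank 1; reducing to Smith normal form yields diagonal entries (1).

Computing H_k = (kernel of ∂_k) / (image of ∂_{k+1}):

  H_0: rank C_0 − rank ∂_1 = 2 − 1 = 1, and the invariant factors of ∂_1 are all 1, so H_0 = Z.
  H_1: rank ker ∂_1 − rank ∂_2 = (1 − 1) − 0 = 0, and there is no ∂_2, so H_1 = 0.

As a check, the Euler characteristic is 2 − 1 = 1, which agrees with 1 − 0 = 1.
(K is a triangulation of the 1-simplex.)

H_0 = Z,  H_1 = 0.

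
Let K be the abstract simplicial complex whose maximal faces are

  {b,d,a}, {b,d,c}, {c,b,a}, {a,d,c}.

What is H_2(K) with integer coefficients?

H_2 ≅ Z.

Take the total order a < b < c < d on the vertex set. Then K (dimension 2) consists of the simplices:

  0-simplices (4): a, b, c, d
  1-simplices (6): ab, ac, ad, bc, bd, cd
  2-simplices (4): abc, abd, acd, bcd

Hence C_0 ≅ Z^4, C_1 ≅ Z^6, C_2 ≅ Z^4.

∂_1: C_1 → C_0 maps an edge to its endpoints' difference, ∂[p,q] = q − p.
This gives a 4×6 integer matrix of rank 3; reducing to Smith normal form yields diagonal entries (1,1,1).

Boundary ∂_2: C_2 → C_1 acts by ∂[p,q,r] = [q,r] − [p,r] + [p,q]. For instance
  ∂acd = cd − ad + ac,
  ∂abd = bd − ad + ab.
As a 6×4 matrix over Z this has rank 3, with invariant factors (1,1,1).

Reading off H_k = ker ∂_k / im ∂_{k+1}:

  H_2: rank ker ∂_2 − rank ∂_3 = (4 − 3) − 0 = 1, and there is no ∂_3, so H_2 ≅ Z.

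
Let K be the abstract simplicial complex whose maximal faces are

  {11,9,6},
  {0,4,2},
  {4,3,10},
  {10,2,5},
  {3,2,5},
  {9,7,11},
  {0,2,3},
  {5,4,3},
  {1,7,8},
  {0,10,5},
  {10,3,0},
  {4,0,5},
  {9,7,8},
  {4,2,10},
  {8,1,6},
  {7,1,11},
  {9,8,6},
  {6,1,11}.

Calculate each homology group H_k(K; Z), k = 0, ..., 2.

We work with the vertex ordering 0 < 1 < 2 < 3 < 4 < 5 < 6 < 7 < 8 < 9 < 10 < 11. The simplices of K, each written with vertices in increasing order, are:

  0-simplices (12): [0], [1], [2], [3], [4], [5], [6], [7], [8], [9], [10], [11]
  1-simplices (27): (27 of them)
  2-simplices (18): (18 of them)

so the chain groups are C_0 ≅ Z^12, C_1 ≅ Z^27, C_2 ≅ Z^18.

The boundary map ∂_1: C_1 → C_0 maps an edge to its endpoints' difference, ∂[p,q] = q − p. For instance
  ∂[8,9] = [9] − [8].
The 12×27 boundary matrix has rank 10 and Smith normal form diag(1,1,1,1,1,1,1,1,1,1).

∂_2: C_2 → C_1 acts by ∂[p,q,r] = [q,r] − [p,r] + [p,q]. For instance
  ∂[0,3,10] = [3,10] − [0,10] + [0,3],
  ∂[1,7,8] = [7,8] − [1,8] + [1,7].
This gives a 27×18 integer matrix of rank 17; reducing to Smith normal form yields diagonal entries (1,1,1,1,1,1,1,1,1,1,1,1,1,1,1,1,2).

From H_k ≅ ker(∂_k) / im(∂_{k+1}) we obtain:

  H_0: rank C_0 − rank ∂_1 = 12 − 10 = 2, and the invariant factors of ∂_1 are all 1, so H_0 = Z^2.
  H_1: rank ker ∂_1 − rank ∂_2 = (27 − 10) − 17 = 0, and ∂_2 has invariant factor 2 > 1, so H_1 = Z/2Z.
  H_2: rank ker ∂_2 − rank ∂_3 = (18 − 17) − 0 = 1, and there is no ∂_3, so H_2 = Z.

H_0 ≅ Z^2,  H_1 ≅ Z/2Z,  H_2 ≅ Z.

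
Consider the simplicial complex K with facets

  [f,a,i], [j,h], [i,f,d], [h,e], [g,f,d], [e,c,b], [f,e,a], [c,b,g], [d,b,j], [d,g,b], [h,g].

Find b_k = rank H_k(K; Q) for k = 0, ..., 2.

Take the total order a < b < c < d < e < f < g < h < i < j on the vertex set. Then K (dimension 2) consists of the simplices:

  0-simplices (10): a, b, c, d, e, f, g, h, i, j
  1-simplices (20): ae, af, ai, bc, bd, be, bg, bj, ce, cg, df, dg, di, dj, ef, eh, fg, fi, gh, hj
  2-simplices (8): aef, afi, bce, bcg, bdg, bdj, dfg, dfi

Hence C_0 ≅ Z^10, C_1 ≅ Z^20, C_2 ≅ Z^8.

∂_1: C_1 → C_0 is given by ∂[p,q] = [q] − [p]. For instance
  ∂bj = j − b.
This gives a 10×20 integer matrix of rank 9; reducing to Smith normal form yields diagonal entries (1,1,1,1,1,1,1,1,1).

The boundary map ∂_2: C_2 → C_1 maps a triangle to the signed sum of its edges. For instance
  ∂bdg = dg − bg + bd,
  ∂aef = ef − af + ae.
The resulting 20×8 matrix has rank 8, and its Smith normal form has invariant factors (1,1,1,1,1,1,1,1).

Reading off H_k = ker ∂_k / im ∂_{k+1}:

  H_0: rank C_0 − rank ∂_1 = 10 − 9 = 1, and the invariant factors of ∂_1 are all 1, so H_0 = Z.
  H_1: rank ker ∂_1 − rank ∂_2 = (20 − 9) − 8 = 3, and the invariant factors of ∂_2 are all 1, so H_1 = Z^3.
  H_2: rank ker ∂_2 − rank ∂_3 = (8 − 8) − 0 = 0, and there is no ∂_3, so H_2 = 0.

As a check, the Euler characteristic is 10 − 20 + 8 = -2, which agrees with 1 − 3 + 0 = -2.

Hence the Betti numbers are b_0 = 1, b_1 = 3, b_2 = 0.

b_0 = 1, b_1 = 3, b_2 = 0.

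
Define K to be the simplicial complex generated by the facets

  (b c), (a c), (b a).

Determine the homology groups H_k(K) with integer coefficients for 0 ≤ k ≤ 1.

Order the vertices as a < b < c. Listing each simplex with vertices in this order, K has dimension 1 with simplices:

  0-simplices (3): a, b, c
  1-simplices (3): ab, ac, bc

Hence C_0 ≅ Z^3, C_1 ≅ Z^3.

∂_1: C_1 → C_0 maps an edge to its endpoints' difference, ∂[p,q] = q − p. For instance
  ∂bc = c − b.
As a 3×3 matrix over Z this has rank 2, with invariant factors (1,1).

From H_k ≅ ker(∂_k) / im(∂_{k+1}) we obtain:

  H_0: rank C_0 − rank ∂_1 = 3 − 2 = 1, and the invariant factors of ∂_1 are all 1, so H_0 ≅ Z.
  H_1: rank ker ∂_1 − rank ∂_2 = (3 − 2) − 0 = 1, and there is no ∂_2, so H_1 ≅ Z.

As a check, the Euler characteristic is 3 − 3 = 0, which agrees with 1 − 1 = 0.
(K is a triangulation of the circle S^1.)

H_0 ≅ Z,  H_1 ≅ Z.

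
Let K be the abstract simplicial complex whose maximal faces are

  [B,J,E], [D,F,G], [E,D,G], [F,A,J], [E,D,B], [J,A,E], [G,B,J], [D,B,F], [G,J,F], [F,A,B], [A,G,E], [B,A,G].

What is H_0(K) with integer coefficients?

We work with the vertex ordering A < B < D < E < F < G < J. The simplices of K, each written with vertices in increasing order, are:

  0-simplices (7): A, B, D, E, F, G, J
  1-simplices (18): AB, AE, AF, AG, AJ, BD, BE, BF, BG, BJ, DE, DF, DG, EG, EJ, FG, FJ, GJ
  2-simplices (12): ABF, ABG, AEG, AEJ, AFJ, BDE, BDF, BEJ, BGJ, DEG, DFG, FGJ

Hence C_0 ≅ Z^7, C_1 ≅ Z^18, C_2 ≅ Z^12.

The boundary map ∂_1: C_1 → C_0 maps an edge to its endpoints' difference, ∂[p,q] = q − p.
As a 7×18 matrix over Z this has rank 6, with invariant factors (1,1,1,1,1,1).

Boundary ∂_2: C_2 → C_1 maps a triangle to the signed sum of its edges. For instance
  ∂BEJ = EJ − BJ + BE,
  ∂BGJ = GJ − BJ + BG.
The resulting 18×12 matrix has rank 12, and its Smith normal form has invariant factors (1,1,1,1,1,1,1,1,1,1,1,2).

From H_k ≅ ker(∂_k) / im(∂_{k+1}) we obtain:

  H_0: rank C_0 − rank ∂_1 = 7 − 6 = 1, and the invariant factors of ∂_1 are all 1, so H_0 ≅ Z.

H_0 = Z.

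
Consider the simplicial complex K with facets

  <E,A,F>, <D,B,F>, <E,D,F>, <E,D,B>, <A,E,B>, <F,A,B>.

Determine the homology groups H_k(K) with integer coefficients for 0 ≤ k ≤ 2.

H_0 ≅ Z,  H_1 = 0,  H_2 ≅ Z.

We work with the vertex ordering A < B < D < E < F. The simplices of K, each written with vertices in increasing order, are:

  0-simplices (5): A, B, D, E, F
  1-simplices (9): AB, AE, AF, BD, BE, BF, DE, DF, EF
  2-simplices (6): ABE, ABF, AEF, BDE, BDF, DEF

Hence C_0 ≅ Z^5, C_1 ≅ Z^9, C_2 ≅ Z^6.

Boundary ∂_1: C_1 → C_0 is given by ∂[p,q] = [q] − [p]. For instance
  ∂AF = F − A.
The resulting 5×9 matrix has rank 4, and its Smith normal form has invariant factors (1,1,1,1).

Boundary ∂_2: C_2 → C_1 maps a triangle to the signed sum of its edges. For instance
  ∂DEF = EF − DF + DE,
  ∂BDF = DF − BF + BD.
This gives a 9×6 integer matrix of rank 5; reducing to Smith normal form yields diagonal entries (1,1,1,1,1).

Now H_k = ker ∂_k / im ∂_{k+1}, so:

  H_0: rank C_0 − rank ∂_1 = 5 − 4 = 1, and the invariant factors of ∂_1 are all 1, so H_0 ≅ Z.
  H_1: rank ker ∂_1 − rank ∂_2 = (9 − 4) − 5 = 0, and the invariant factors of ∂_2 are all 1, so H_1 ≅ 0.
  H_2: rank ker ∂_2 − rank ∂_3 = (6 − 5) − 0 = 1, and there is no ∂_3, so H_2 ≅ Z.

As a check, the Euler characteristic is 5 − 9 + 6 = 2, which agrees with 1 − 0 + 1 = 2.
(K is a triangulation of the 2-sphere S^2.)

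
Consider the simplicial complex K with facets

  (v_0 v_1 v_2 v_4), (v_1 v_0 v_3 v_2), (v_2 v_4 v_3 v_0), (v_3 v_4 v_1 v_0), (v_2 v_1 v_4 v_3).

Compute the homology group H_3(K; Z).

H_3 = Z.

Take the total order v_0 < v_1 < v_2 < v_3 < v_4 on the vertex set. Then K (dimension 3) consists of the simplices:

  0-simplices (5): [v_0], [v_1], [v_2], [v_3], [v_4]
  1-simplices (10): [v_0,v_1], [v_0,v_2], [v_0,v_3], [v_0,v_4], [v_1,v_2], [v_1,v_3], [v_1,v_4], [v_2,v_3], [v_2,v_4], [v_3,v_4]
  2-simplices (10): [v_0,v_1,v_2], [v_0,v_1,v_3], [v_0,v_1,v_4], [v_0,v_2,v_3], [v_0,v_2,v_4], [v_0,v_3,v_4], [v_1,v_2,v_3], [v_1,v_2,v_4], [v_1,v_3,v_4], [v_2,v_3,v_4]
  3-simplices (5): [v_0,v_1,v_2,v_3], [v_0,v_1,v_2,v_4], [v_0,v_1,v_3,v_4], [v_0,v_2,v_3,v_4], [v_1,v_2,v_3,v_4]

so the chain groups are C_0 ≅ Z^5, C_1 ≅ Z^10, C_2 ≅ Z^10, C_3 ≅ Z^5.

∂_1: C_1 → C_0 sends each edge [p,q] (with p < q) to q − p. For instance
  ∂[v_3,v_4] = [v_4] − [v_3].
As a 5×10 matrix over Z this has rank 4, with invariant factors (1,1,1,1).

Boundary ∂_2: C_2 → C_1 sends each 2-simplex [p,q,r] to [q,r] − [p,r] + [p,q]. For instance
  ∂[v_0,v_1,v_4] = [v_1,v_4] − [v_0,v_4] + [v_0,v_1],
  ∂[v_0,v_1,v_2] = [v_1,v_2] − [v_0,v_2] + [v_0,v_1].
As a 10×10 matrix over Z this has rank 6, with invariant factors (1,1,1,1,1,1).

∂_3: C_3 → C_2 sends each 3-simplex σ to the alternating sum Σ_i (−1)^i (σ with its i-th vertex removed). For instance
  ∂[v_0,v_1,v_2,v_3] = [v_1,v_2,v_3] − [v_0,v_2,v_3] + [v_0,v_1,v_3] − [v_0,v_1,v_2],
  ∂[v_1,v_2,v_3,v_4] = [v_2,v_3,v_4] − [v_1,v_3,v_4] + [v_1,v_2,v_4] − [v_1,v_2,v_3].
As a 10×5 matrix over Z this has rank 4, with invariant factors (1,1,1,1).

From H_k ≅ ker(∂_k) / im(∂_{k+1}) we obtain:

  H_3: rank ker ∂_3 − rank ∂_4 = (5 − 4) − 0 = 1, and there is no ∂_4, so H_3 ≅ Z.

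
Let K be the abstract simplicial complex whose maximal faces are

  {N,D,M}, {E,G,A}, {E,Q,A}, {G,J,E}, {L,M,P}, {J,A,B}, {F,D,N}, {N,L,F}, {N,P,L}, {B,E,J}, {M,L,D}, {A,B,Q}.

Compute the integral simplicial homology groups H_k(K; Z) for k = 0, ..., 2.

Take the total order A < B < D < E < F < G < J < L < M < N < P < Q on the vertex set. Then K (dimension 2) consists of the simplices:

  0-simplices (12): A, B, D, E, F, G, J, L, M, N, P, Q
  1-simplices (24): AB, AE, AG, AJ, AQ, BE, BJ, BQ, DF, DL, DM, DN, EG, EJ, EQ, FL, FN, GJ, LM, LN, LP, MN, MP, NP
  2-simplices (12): ABJ, ABQ, AEG, AEQ, BEJ, DFN, DLM, DMN, EGJ, FLN, LMP, LNP

Hence C_0 ≅ Z^12, C_1 ≅ Z^24, C_2 ≅ Z^12.

∂_1: C_1 → C_0 maps an edge to its endpoints' difference, ∂[p,q] = q − p.
The 12×24 boundary matrix has rank 10 and Smith normal form diag(1,1,1,1,1,1,1,1,1,1).

∂_2: C_2 → C_1 sends each 2-simplex [p,q,r] to [q,r] − [p,r] + [p,q]. For instance
  ∂LNP = NP − LP + LN,
  ∂AEG = EG − AG + AE.
The 24×12 boundary matrix has rank 12 and Smith normal form diag(1,1,1,1,1,1,1,1,1,1,1,1).

Reading off H_k = ker ∂_k / im ∂_{k+1}:

  H_0: rank C_0 − rank ∂_1 = 12 − 10 = 2, and the invariant factors of ∂_1 are all 1, so H_0 ≅ Z^2.
  H_1: rank ker ∂_1 − rank ∂_2 = (24 − 10) − 12 = 2, and the invariant factors of ∂_2 are all 1, so H_1 ≅ Z^2.
  H_2: rank ker ∂_2 − rank ∂_3 = (12 − 12) − 0 = 0, and there is no ∂_3, so H_2 ≅ 0.

(K is a triangulation of the disjoint union of the cylinder S^1 x I and the cylinder S^1 x I.)

H_0 ≅ Z^2,  H_1 ≅ Z^2,  H_2 = 0.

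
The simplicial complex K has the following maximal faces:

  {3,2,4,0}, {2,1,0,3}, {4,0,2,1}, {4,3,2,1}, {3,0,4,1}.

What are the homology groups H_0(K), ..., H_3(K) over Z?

Take the total order 0 < 1 < 2 < 3 < 4 on the vertex set. Then K (dimension 3) consists of the simplices:

  0-simplices (5): [0], [1], [2], [3], [4]
  1-simplices (10): [0,1], [0,2], [0,3], [0,4], [1,2], [1,3], [1,4], [2,3], [2,4], [3,4]
  2-simplices (10): [0,1,2], [0,1,3], [0,1,4], [0,2,3], [0,2,4], [0,3,4], [1,2,3], [1,2,4], [1,3,4], [2,3,4]
  3-simplices (5): [0,1,2,3], [0,1,2,4], [0,1,3,4], [0,2,3,4], [1,2,3,4]

Hence C_0 ≅ Z^5, C_1 ≅ Z^10, C_2 ≅ Z^10, C_3 ≅ Z^5.

The boundary map ∂_1: C_1 → C_0 sends each edge [p,q] (with p < q) to q − p. For instance
  ∂[0,3] = [3] − [0].
This gives a 5×10 integer matrix of rank 4; reducing to Smith normal form yields diagonal entries (1,1,1,1).

Boundary ∂_2: C_2 → C_1 sends each 2-simplex [p,q,r] to [q,r] − [p,r] + [p,q]. For instance
  ∂[0,3,4] = [3,4] − [0,4] + [0,3],
  ∂[0,1,3] = [1,3] − [0,3] + [0,1].
As a 10×10 matrix over Z this has rank 6, with invariant factors (1,1,1,1,1,1).

The boundary map ∂_3: C_3 → C_2 sends each 3-simplex σ to the alternating sum Σ_i (−1)^i (σ with its i-th vertex removed). For instance
  ∂[1,2,3,4] = [2,3,4] − [1,3,4] + [1,2,4] − [1,2,3],
  ∂[0,1,3,4] = [1,3,4] − [0,3,4] + [0,1,4] − [0,1,3].
As a 10×5 matrix over Z this has rank 4, with invariant factors (1,1,1,1).

Computing H_k = (kernel of ∂_k) / (image of ∂_{k+1}):

  H_0: rank C_0 − rank ∂_1 = 5 − 4 = 1, and the invariant factors of ∂_1 are all 1, so H_0 = Z.
  H_1: rank ker ∂_1 − rank ∂_2 = (10 − 4) − 6 = 0, and the invariant factors of ∂_2 are all 1, so H_1 = 0.
  H_2: rank ker ∂_2 − rank ∂_3 = (10 − 6) − 4 = 0, and the invariant factors of ∂_3 are all 1, so H_2 = 0.
  H_3: rank ker ∂_3 − rank ∂_4 = (5 − 4) − 0 = 1, and there is no ∂_4, so H_3 = Z.

(K is a triangulation of the 3-sphere S^3.)

H_0 = Z,  H_1 = 0,  H_2 = 0,  H_3 = Z.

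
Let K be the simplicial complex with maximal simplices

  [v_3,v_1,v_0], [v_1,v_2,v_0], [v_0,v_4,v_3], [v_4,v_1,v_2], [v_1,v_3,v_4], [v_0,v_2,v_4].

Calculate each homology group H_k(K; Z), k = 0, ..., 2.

Order the vertices as v_0 < v_1 < v_2 < v_3 < v_4. Listing each simplex with vertices in this order, K has dimension 2 with simplices:

  0-simplices (5): [v_0], [v_1], [v_2], [v_3], [v_4]
  1-simplices (9): [v_0,v_1], [v_0,v_2], [v_0,v_3], [v_0,v_4], [v_1,v_2], [v_1,v_3], [v_1,v_4], [v_2,v_4], [v_3,v_4]
  2-simplices (6): [v_0,v_1,v_2], [v_0,v_1,v_3], [v_0,v_2,v_4], [v_0,v_3,v_4], [v_1,v_2,v_4], [v_1,v_3,v_4]

Hence C_0 ≅ Z^5, C_1 ≅ Z^9, C_2 ≅ Z^6.

∂_1: C_1 → C_0 sends each edge [p,q] (with p < q) to q − p.
This gives a 5×9 integer matrix of rank 4; reducing to Smith normal form yields diagonal entries (1,1,1,1).

Boundary ∂_2: C_2 → C_1 sends each 2-simplex [p,q,r] to [q,r] − [p,r] + [p,q]. For instance
  ∂[v_0,v_2,v_4] = [v_2,v_4] − [v_0,v_4] + [v_0,v_2],
  ∂[v_1,v_2,v_4] = [v_2,v_4] − [v_1,v_4] + [v_1,v_2].
This gives a 9×6 integer matrix of rank 5; reducing to Smith normal form yields diagonal entries (1,1,1,1,1).

Now H_k = ker ∂_k / im ∂_{k+1}, so:

  H_0: rank C_0 − rank ∂_1 = 5 − 4 = 1, and the invariant factors of ∂_1 are all 1, so H_0 = Z.
  H_1: rank ker ∂_1 − rank ∂_2 = (9 − 4) − 5 = 0, and the invariant factors of ∂_2 are all 1, so H_1 = 0.
  H_2: rank ker ∂_2 − rank ∂_3 = (6 − 5) − 0 = 1, and there is no ∂_3, so H_2 = Z.

As a check, the Euler characteristic is 5 − 9 + 6 = 2, which agrees with 1 − 0 + 1 = 2.

H_0 = Z,  H_1 = 0,  H_2 = Z.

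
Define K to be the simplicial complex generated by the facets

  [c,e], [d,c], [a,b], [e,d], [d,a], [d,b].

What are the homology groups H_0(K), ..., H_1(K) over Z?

We work with the vertex ordering a < b < c < d < e. The simplices of K, each written with vertices in increasing order, are:

  0-simplices (5): a, b, c, d, e
  1-simplices (6): ab, ad, bd, cd, ce, de

giving chain groups C_0 ≅ Z^5, C_1 ≅ Z^6.

∂_1: C_1 → C_0 is given by ∂[p,q] = [q] − [p]. For instance
  ∂ce = e − c.
The resulting 5×6 matrix has rank 4, and its Smith normal form has invariant factors (1,1,1,1).

Reading off H_k = ker ∂_k / im ∂_{k+1}:

  H_0: rank C_0 − rank ∂_1 = 5 − 4 = 1, and the invariant factors of ∂_1 are all 1, so H_0 ≅ Z.
  H_1: rank ker ∂_1 − rank ∂_2 = (6 − 4) − 0 = 2, and there is no ∂_2, so H_1 ≅ Z^2.

H_0 ≅ Z,  H_1 ≅ Z^2.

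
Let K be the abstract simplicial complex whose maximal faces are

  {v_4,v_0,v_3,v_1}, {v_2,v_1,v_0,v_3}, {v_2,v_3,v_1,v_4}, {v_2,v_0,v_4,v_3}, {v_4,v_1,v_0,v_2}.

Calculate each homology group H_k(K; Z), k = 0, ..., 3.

H_0 ≅ Z,  H_1 = 0,  H_2 = 0,  H_3 ≅ Z.

K has 5 vertices, 10 edges, 10 triangles, 5 3-simplices.
rank ∂_0 = 0, rank ∂_1 = 4 ⇒ b_0 = 5 − 0 − 4 = 1; all invariant factors of ∂_1 are 1 so no torsion. So H_0 ≅ Z.
rank ∂_1 = 4, rank ∂_2 = 6 ⇒ b_1 = 10 − 4 − 6 = 0; all invariant factors of ∂_2 are 1 so no torsion. So H_1 ≅ 0.
rank ∂_2 = 6, rank ∂_3 = 4 ⇒ b_2 = 10 − 6 − 4 = 0; all invariant factors of ∂_3 are 1 so no torsion. So H_2 ≅ 0.
rank ∂_3 = 4, rank ∂_4 = 0 ⇒ b_3 = 5 − 4 − 0 = 1. So H_3 ≅ Z.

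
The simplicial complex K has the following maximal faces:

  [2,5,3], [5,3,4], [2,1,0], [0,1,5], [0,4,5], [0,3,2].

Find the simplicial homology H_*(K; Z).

H_0 = Z,  H_1 = Z,  H_2 = 0.

Order the vertices as 0 < 1 < 2 < 3 < 4 < 5. Listing each simplex with vertices in this order, K has dimension 2 with simplices:

  0-simplices (6): [0], [1], [2], [3], [4], [5]
  1-simplices (12): [0,1], [0,2], [0,3], [0,4], [0,5], [1,2], [1,5], [2,3], [2,5], [3,4], [3,5], [4,5]
  2-simplices (6): [0,1,2], [0,1,5], [0,2,3], [0,4,5], [2,3,5], [3,4,5]

giving chain groups C_0 ≅ Z^6, C_1 ≅ Z^12, C_2 ≅ Z^6.

∂_1: C_1 → C_0 is given by ∂[p,q] = [q] − [p]. For instance
  ∂[0,3] = [3] − [0].
As a 6×12 matrix over Z this has rank 5, with invariant factors (1,1,1,1,1).

The boundary map ∂_2: C_2 → C_1 acts by ∂[p,q,r] = [q,r] − [p,r] + [p,q]. For instance
  ∂[0,4,5] = [4,5] − [0,5] + [0,4],
  ∂[0,2,3] = [2,3] − [0,3] + [0,2].
The 12×6 boundary matrix has rank 6 and Smith normal form diag(1,1,1,1,1,1).

Now H_k = ker ∂_k / im ∂_{k+1}, so:

  H_0: rank C_0 − rank ∂_1 = 6 − 5 = 1, and the invariant factors of ∂_1 are all 1, so H_0 = Z.
  H_1: rank ker ∂_1 − rank ∂_2 = (12 − 5) − 6 = 1, and the invariant factors of ∂_2 are all 1, so H_1 = Z.
  H_2: rank ker ∂_2 − rank ∂_3 = (6 − 6) − 0 = 0, and there is no ∂_3, so H_2 = 0.

As a check, the Euler characteristic is 6 − 12 + 6 = 0, which agrees with 1 − 1 + 0 = 0.
(K is a triangulation of the cylinder S^1 x I.)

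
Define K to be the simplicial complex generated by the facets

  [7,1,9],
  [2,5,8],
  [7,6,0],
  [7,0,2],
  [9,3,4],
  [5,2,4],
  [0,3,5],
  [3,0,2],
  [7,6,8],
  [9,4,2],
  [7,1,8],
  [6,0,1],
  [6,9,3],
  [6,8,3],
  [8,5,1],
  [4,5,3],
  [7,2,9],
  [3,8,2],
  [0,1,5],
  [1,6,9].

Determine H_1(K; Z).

K has 10 vertices, 30 edges, 20 triangles.
rank ∂_1 = 9, rank ∂_2 = 20 ⇒ b_1 = 30 − 9 − 20 = 1; ∂_2 has invariant factor(s) [2] giving torsion. So H_1 ≅ Z ⊕ Z/2.

H_1 = Z ⊕ Z/2.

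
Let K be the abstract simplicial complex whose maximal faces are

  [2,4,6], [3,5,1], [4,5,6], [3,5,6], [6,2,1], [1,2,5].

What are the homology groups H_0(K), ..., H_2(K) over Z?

H_0 = Z,  H_1 = Z,  H_2 = 0.

K has 6 vertices, 12 edges, 6 triangles.
rank ∂_0 = 0, rank ∂_1 = 5 ⇒ b_0 = 6 − 0 − 5 = 1; all invariant factors of ∂_1 are 1 so no torsion. So H_0 = Z.
rank ∂_1 = 5, rank ∂_2 = 6 ⇒ b_1 = 12 − 5 − 6 = 1; all invariant factors of ∂_2 are 1 so no torsion. So H_1 = Z.
rank ∂_2 = 6, rank ∂_3 = 0 ⇒ b_2 = 6 − 6 − 0 = 0. So H_2 = 0.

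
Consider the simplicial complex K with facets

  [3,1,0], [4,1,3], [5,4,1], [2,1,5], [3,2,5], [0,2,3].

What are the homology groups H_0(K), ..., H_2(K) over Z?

H_0 ≅ Z,  H_1 ≅ Z,  H_2 = 0.

We work with the vertex ordering 0 < 1 < 2 < 3 < 4 < 5. The simplices of K, each written with vertices in increasing order, are:

  0-simplices (6): [0], [1], [2], [3], [4], [5]
  1-simplices (12): [0,1], [0,2], [0,3], [1,2], [1,3], [1,4], [1,5], [2,3], [2,5], [3,4], [3,5], [4,5]
  2-simplices (6): [0,1,3], [0,2,3], [1,2,5], [1,3,4], [1,4,5], [2,3,5]

so the chain groups are C_0 ≅ Z^6, C_1 ≅ Z^12, C_2 ≅ Z^6.

Boundary ∂_1: C_1 → C_0 maps an edge to its endpoints' difference, ∂[p,q] = q − p.
The 6×12 boundary matrix has rank 5 and Smith normal form diag(1,1,1,1,1).

The boundary map ∂_2: C_2 → C_1 sends each 2-simplex [p,q,r] to [q,r] − [p,r] + [p,q]. For instance
  ∂[1,4,5] = [4,5] − [1,5] + [1,4],
  ∂[1,2,5] = [2,5] − [1,5] + [1,2].
As a 12×6 matrix over Z this has rank 6, with invariant factors (1,1,1,1,1,1).

From H_k ≅ ker(∂_k) / im(∂_{k+1}) we obtain:

  H_0: rank C_0 − rank ∂_1 = 6 − 5 = 1, and the invariant factors of ∂_1 are all 1, so H_0 ≅ Z.
  H_1: rank ker ∂_1 − rank ∂_2 = (12 − 5) − 6 = 1, and the invariant factors of ∂_2 are all 1, so H_1 ≅ Z.
  H_2: rank ker ∂_2 − rank ∂_3 = (6 − 6) − 0 = 0, and there is no ∂_3, so H_2 ≅ 0.

As a check, the Euler characteristic is 6 − 12 + 6 = 0, which agrees with 1 − 1 + 0 = 0.
(K is a triangulation of the cylinder S^1 x I.)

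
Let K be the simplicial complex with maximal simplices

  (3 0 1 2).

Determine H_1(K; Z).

Fix the vertex order 0 < 1 < 2 < 3 and write every simplex with vertices in increasing order. Then dim K = 3 and the simplices of K are:

  0-simplices (4): [0], [1], [2], [3]
  1-simplices (6): [0,1], [0,2], [0,3], [1,2], [1,3], [2,3]
  2-simplices (4): [0,1,2], [0,1,3], [0,2,3], [1,2,3]
  3-simplices (1): [0,1,2,3]

Hence C_0 ≅ Z^4, C_1 ≅ Z^6, C_2 ≅ Z^4, C_3 ≅ Z^1.

Boundary ∂_1: C_1 → C_0 is given by ∂[p,q] = [q] − [p]. For instance
  ∂[1,3] = [3] − [1].
The 4×6 boundary matrix has rank 3 and Smith normal form diag(1,1,1).

∂_2: C_2 → C_1 acts by ∂[p,q,r] = [q,r] − [p,r] + [p,q]. For instance
  ∂[0,1,3] = [1,3] − [0,3] + [0,1],
  ∂[1,2,3] = [2,3] − [1,3] + [1,2].
The resulting 6×4 matrix has rank 3, and its Smith normal form has invariant factors (1,1,1).

The boundary map ∂_3: C_3 → C_2 sends each 3-simplex σ to the alternating sum Σ_i (−1)^i (σ with its i-th vertex removed). For instance
  ∂[0,1,2,3] = [1,2,3] − [0,2,3] + [0,1,3] − [0,1,2].
As a 4×1 matrix over Z this has rank 1, with invariant factors (1).

From H_k ≅ ker(∂_k) / im(∂_{k+1}) we obtain:

  H_1: rank ker ∂_1 − rank ∂_2 = (6 − 3) − 3 = 0, and the invariant factors of ∂_2 are all 1, so H_1 ≅ 0.

(K is a triangulation of the 3-simplex.)

H_1 = 0.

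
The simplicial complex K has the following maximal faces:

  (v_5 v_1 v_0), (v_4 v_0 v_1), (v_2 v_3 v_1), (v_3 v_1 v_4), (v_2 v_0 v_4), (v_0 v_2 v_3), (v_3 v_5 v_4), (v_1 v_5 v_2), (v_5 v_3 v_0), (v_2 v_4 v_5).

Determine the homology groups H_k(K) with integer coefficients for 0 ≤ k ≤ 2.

Order the vertices as v_0 < v_1 < v_2 < v_3 < v_4 < v_5. Listing each simplex with vertices in this order, K has dimension 2 with simplices:

  0-simplices (6): [v_0], [v_1], [v_2], [v_3], [v_4], [v_5]
  1-simplices (15): (15 of them)
  2-simplices (10): [v_0,v_1,v_4], [v_0,v_1,v_5], [v_0,v_2,v_3], [v_0,v_2,v_4], [v_0,v_3,v_5], [v_1,v_2,v_3], [v_1,v_2,v_5], [v_1,v_3,v_4], [v_2,v_4,v_5], [v_3,v_4,v_5]

giving chain groups C_0 ≅ Z^6, C_1 ≅ Z^15, C_2 ≅ Z^10.

The boundary map ∂_1: C_1 → C_0 sends each edge [p,q] (with p < q) to q − p. For instance
  ∂[v_0,v_4] = [v_4] − [v_0].
The 6×15 boundary matrix has rank 5 and Smith normal form diag(1,1,1,1,1).

The boundary map ∂_2: C_2 → C_1 maps a triangle to the signed sum of its edges. For instance
  ∂[v_0,v_3,v_5] = [v_3,v_5] − [v_0,v_5] + [v_0,v_3],
  ∂[v_0,v_2,v_4] = [v_2,v_4] − [v_0,v_4] + [v_0,v_2].
This gives a 15×10 integer matrix of rank 10; reducing to Smith normal form yields diagonal entries (1,1,1,1,1,1,1,1,1,2).

Reading off H_k = ker ∂_k / im ∂_{k+1}:

  H_0: rank C_0 − rank ∂_1 = 6 − 5 = 1, and the invariant factors of ∂_1 are all 1, so H_0 ≅ Z.
  H_1: rank ker ∂_1 − rank ∂_2 = (15 − 5) − 10 = 0, and ∂_2 has invariant factor 2 > 1, so H_1 ≅ Z/2.
  H_2: rank ker ∂_2 − rank ∂_3 = (10 − 10) − 0 = 0, and there is no ∂_3, so H_2 ≅ 0.

As a check, the Euler characteristic is 6 − 15 + 10 = 1, which agrees with 1 − 0 + 0 = 1.

H_0 ≅ Z,  H_1 ≅ Z/2,  H_2 = 0.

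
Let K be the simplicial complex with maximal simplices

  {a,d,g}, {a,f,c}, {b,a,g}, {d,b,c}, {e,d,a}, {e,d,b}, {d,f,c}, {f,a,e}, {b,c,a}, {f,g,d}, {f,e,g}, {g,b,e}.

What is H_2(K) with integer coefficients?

Order the vertices as a < b < c < d < e < f < g. Listing each simplex with vertices in this order, K has dimension 2 with simplices:

  0-simplices (7): a, b, c, d, e, f, g
  1-simplices (18): ab, ac, ad, ae, af, ag, bc, bd, be, bg, cd, cf, de, df, dg, ef, eg, fg
  2-simplices (12): abc, abg, acf, ade, adg, aef, bcd, bde, beg, cdf, dfg, efg

Hence C_0 ≅ Z^7, C_1 ≅ Z^18, C_2 ≅ Z^12.

Boundary ∂_1: C_1 → C_0 maps an edge to its endpoints' difference, ∂[p,q] = q − p. For instance
  ∂de = e − d.
The 7×18 boundary matrix has rank 6 and Smith normal form diag(1,1,1,1,1,1).

∂_2: C_2 → C_1 sends each 2-simplex [p,q,r] to [q,r] − [p,r] + [p,q]. For instance
  ∂dfg = fg − dg + df,
  ∂bde = de − be + bd.
This gives a 18×12 integer matrix of rank 12; reducing to Smith normal form yields diagonal entries (1,1,1,1,1,1,1,1,1,1,1,2).

Now H_k = ker ∂_k / im ∂_{k+1}, so:

  H_2: rank ker ∂_2 − rank ∂_3 = (12 − 12) − 0 = 0, and there is no ∂_3, so H_2 ≅ 0.

H_2 = 0.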